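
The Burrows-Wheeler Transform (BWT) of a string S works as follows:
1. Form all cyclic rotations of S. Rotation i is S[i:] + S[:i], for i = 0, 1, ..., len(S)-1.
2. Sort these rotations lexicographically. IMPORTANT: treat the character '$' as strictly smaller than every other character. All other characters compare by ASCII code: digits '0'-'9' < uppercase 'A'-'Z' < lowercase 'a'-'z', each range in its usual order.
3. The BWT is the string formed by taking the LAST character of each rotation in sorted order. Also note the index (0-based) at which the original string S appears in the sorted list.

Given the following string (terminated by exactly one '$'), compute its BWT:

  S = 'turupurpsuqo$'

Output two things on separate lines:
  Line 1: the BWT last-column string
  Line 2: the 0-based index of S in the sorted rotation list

All 13 rotations (rotation i = S[i:]+S[:i]):
  rot[0] = turupurpsuqo$
  rot[1] = urupurpsuqo$t
  rot[2] = rupurpsuqo$tu
  rot[3] = upurpsuqo$tur
  rot[4] = purpsuqo$turu
  rot[5] = urpsuqo$turup
  rot[6] = rpsuqo$turupu
  rot[7] = psuqo$turupur
  rot[8] = suqo$turupurp
  rot[9] = uqo$turupurps
  rot[10] = qo$turupurpsu
  rot[11] = o$turupurpsuq
  rot[12] = $turupurpsuqo
Sorted (with $ < everything):
  sorted[0] = $turupurpsuqo  (last char: 'o')
  sorted[1] = o$turupurpsuq  (last char: 'q')
  sorted[2] = psuqo$turupur  (last char: 'r')
  sorted[3] = purpsuqo$turu  (last char: 'u')
  sorted[4] = qo$turupurpsu  (last char: 'u')
  sorted[5] = rpsuqo$turupu  (last char: 'u')
  sorted[6] = rupurpsuqo$tu  (last char: 'u')
  sorted[7] = suqo$turupurp  (last char: 'p')
  sorted[8] = turupurpsuqo$  (last char: '$')
  sorted[9] = upurpsuqo$tur  (last char: 'r')
  sorted[10] = uqo$turupurps  (last char: 's')
  sorted[11] = urpsuqo$turup  (last char: 'p')
  sorted[12] = urupurpsuqo$t  (last char: 't')
Last column: oqruuuup$rspt
Original string S is at sorted index 8

Answer: oqruuuup$rspt
8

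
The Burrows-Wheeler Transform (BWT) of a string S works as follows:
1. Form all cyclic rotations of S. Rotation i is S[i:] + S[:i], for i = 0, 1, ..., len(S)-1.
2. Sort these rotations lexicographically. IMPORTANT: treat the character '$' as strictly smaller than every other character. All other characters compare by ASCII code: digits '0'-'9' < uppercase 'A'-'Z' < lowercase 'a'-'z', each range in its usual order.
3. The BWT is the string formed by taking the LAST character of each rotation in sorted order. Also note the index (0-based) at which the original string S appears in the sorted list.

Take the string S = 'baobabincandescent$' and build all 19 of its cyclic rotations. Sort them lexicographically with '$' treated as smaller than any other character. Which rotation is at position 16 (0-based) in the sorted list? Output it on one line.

All 19 rotations (rotation i = S[i:]+S[:i]):
  rot[0] = baobabincandescent$
  rot[1] = aobabincandescent$b
  rot[2] = obabincandescent$ba
  rot[3] = babincandescent$bao
  rot[4] = abincandescent$baob
  rot[5] = bincandescent$baoba
  rot[6] = incandescent$baobab
  rot[7] = ncandescent$baobabi
  rot[8] = candescent$baobabin
  rot[9] = andescent$baobabinc
  rot[10] = ndescent$baobabinca
  rot[11] = descent$baobabincan
  rot[12] = escent$baobabincand
  rot[13] = scent$baobabincande
  rot[14] = cent$baobabincandes
  rot[15] = ent$baobabincandesc
  rot[16] = nt$baobabincandesce
  rot[17] = t$baobabincandescen
  rot[18] = $baobabincandescent
Sorted (with $ < everything):
  sorted[0] = $baobabincandescent
  sorted[1] = abincandescent$baob
  sorted[2] = andescent$baobabinc
  sorted[3] = aobabincandescent$b
  sorted[4] = babincandescent$bao
  sorted[5] = baobabincandescent$
  sorted[6] = bincandescent$baoba
  sorted[7] = candescent$baobabin
  sorted[8] = cent$baobabincandes
  sorted[9] = descent$baobabincan
  sorted[10] = ent$baobabincandesc
  sorted[11] = escent$baobabincand
  sorted[12] = incandescent$baobab
  sorted[13] = ncandescent$baobabi
  sorted[14] = ndescent$baobabinca
  sorted[15] = nt$baobabincandesce
  sorted[16] = obabincandescent$ba
  sorted[17] = scent$baobabincande
  sorted[18] = t$baobabincandescen
sorted[16] = obabincandescent$ba

Answer: obabincandescent$ba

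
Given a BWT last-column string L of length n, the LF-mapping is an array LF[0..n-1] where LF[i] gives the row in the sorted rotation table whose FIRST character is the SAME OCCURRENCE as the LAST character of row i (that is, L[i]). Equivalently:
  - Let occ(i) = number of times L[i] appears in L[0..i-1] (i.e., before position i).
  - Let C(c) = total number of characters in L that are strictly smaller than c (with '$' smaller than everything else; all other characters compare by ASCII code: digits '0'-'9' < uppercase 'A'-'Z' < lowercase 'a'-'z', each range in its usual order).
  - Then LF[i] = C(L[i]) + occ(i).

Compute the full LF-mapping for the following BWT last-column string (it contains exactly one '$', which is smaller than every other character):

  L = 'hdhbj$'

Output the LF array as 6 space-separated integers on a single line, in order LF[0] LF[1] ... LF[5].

Answer: 3 2 4 1 5 0

Derivation:
Char counts: '$':1, 'b':1, 'd':1, 'h':2, 'j':1
C (first-col start): C('$')=0, C('b')=1, C('d')=2, C('h')=3, C('j')=5
L[0]='h': occ=0, LF[0]=C('h')+0=3+0=3
L[1]='d': occ=0, LF[1]=C('d')+0=2+0=2
L[2]='h': occ=1, LF[2]=C('h')+1=3+1=4
L[3]='b': occ=0, LF[3]=C('b')+0=1+0=1
L[4]='j': occ=0, LF[4]=C('j')+0=5+0=5
L[5]='$': occ=0, LF[5]=C('$')+0=0+0=0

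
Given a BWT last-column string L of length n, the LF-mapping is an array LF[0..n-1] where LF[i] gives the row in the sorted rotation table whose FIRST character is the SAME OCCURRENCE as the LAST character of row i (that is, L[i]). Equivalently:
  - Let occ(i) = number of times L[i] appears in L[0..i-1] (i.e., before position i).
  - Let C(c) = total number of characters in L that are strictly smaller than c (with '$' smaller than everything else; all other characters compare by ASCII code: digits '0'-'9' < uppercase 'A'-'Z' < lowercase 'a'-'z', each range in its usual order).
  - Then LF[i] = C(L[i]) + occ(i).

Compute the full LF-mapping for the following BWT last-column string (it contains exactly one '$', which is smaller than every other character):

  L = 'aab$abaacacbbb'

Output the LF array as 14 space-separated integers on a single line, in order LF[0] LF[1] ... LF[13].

Answer: 1 2 7 0 3 8 4 5 12 6 13 9 10 11

Derivation:
Char counts: '$':1, 'a':6, 'b':5, 'c':2
C (first-col start): C('$')=0, C('a')=1, C('b')=7, C('c')=12
L[0]='a': occ=0, LF[0]=C('a')+0=1+0=1
L[1]='a': occ=1, LF[1]=C('a')+1=1+1=2
L[2]='b': occ=0, LF[2]=C('b')+0=7+0=7
L[3]='$': occ=0, LF[3]=C('$')+0=0+0=0
L[4]='a': occ=2, LF[4]=C('a')+2=1+2=3
L[5]='b': occ=1, LF[5]=C('b')+1=7+1=8
L[6]='a': occ=3, LF[6]=C('a')+3=1+3=4
L[7]='a': occ=4, LF[7]=C('a')+4=1+4=5
L[8]='c': occ=0, LF[8]=C('c')+0=12+0=12
L[9]='a': occ=5, LF[9]=C('a')+5=1+5=6
L[10]='c': occ=1, LF[10]=C('c')+1=12+1=13
L[11]='b': occ=2, LF[11]=C('b')+2=7+2=9
L[12]='b': occ=3, LF[12]=C('b')+3=7+3=10
L[13]='b': occ=4, LF[13]=C('b')+4=7+4=11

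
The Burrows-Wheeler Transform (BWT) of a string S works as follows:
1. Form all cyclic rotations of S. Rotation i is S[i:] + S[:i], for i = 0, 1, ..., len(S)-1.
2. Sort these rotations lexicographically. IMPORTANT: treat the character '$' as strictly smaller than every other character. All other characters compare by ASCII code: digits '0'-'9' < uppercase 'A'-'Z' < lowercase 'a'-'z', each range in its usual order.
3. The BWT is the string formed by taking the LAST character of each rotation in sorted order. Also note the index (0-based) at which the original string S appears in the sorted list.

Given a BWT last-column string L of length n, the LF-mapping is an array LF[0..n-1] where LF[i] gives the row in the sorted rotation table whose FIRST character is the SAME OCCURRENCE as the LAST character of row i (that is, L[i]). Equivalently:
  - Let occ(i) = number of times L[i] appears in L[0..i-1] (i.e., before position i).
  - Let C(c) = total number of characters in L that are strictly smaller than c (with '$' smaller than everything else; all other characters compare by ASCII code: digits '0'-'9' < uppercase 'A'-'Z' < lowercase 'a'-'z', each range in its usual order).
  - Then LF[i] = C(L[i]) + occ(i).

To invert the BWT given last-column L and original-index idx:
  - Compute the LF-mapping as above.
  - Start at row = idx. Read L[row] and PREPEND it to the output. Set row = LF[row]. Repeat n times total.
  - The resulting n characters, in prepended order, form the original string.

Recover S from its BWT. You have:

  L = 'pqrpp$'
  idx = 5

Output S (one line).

LF mapping: 1 4 5 2 3 0
Walk LF starting at row 5, prepending L[row]:
  step 1: row=5, L[5]='$', prepend. Next row=LF[5]=0
  step 2: row=0, L[0]='p', prepend. Next row=LF[0]=1
  step 3: row=1, L[1]='q', prepend. Next row=LF[1]=4
  step 4: row=4, L[4]='p', prepend. Next row=LF[4]=3
  step 5: row=3, L[3]='p', prepend. Next row=LF[3]=2
  step 6: row=2, L[2]='r', prepend. Next row=LF[2]=5
Reversed output: rppqp$

Answer: rppqp$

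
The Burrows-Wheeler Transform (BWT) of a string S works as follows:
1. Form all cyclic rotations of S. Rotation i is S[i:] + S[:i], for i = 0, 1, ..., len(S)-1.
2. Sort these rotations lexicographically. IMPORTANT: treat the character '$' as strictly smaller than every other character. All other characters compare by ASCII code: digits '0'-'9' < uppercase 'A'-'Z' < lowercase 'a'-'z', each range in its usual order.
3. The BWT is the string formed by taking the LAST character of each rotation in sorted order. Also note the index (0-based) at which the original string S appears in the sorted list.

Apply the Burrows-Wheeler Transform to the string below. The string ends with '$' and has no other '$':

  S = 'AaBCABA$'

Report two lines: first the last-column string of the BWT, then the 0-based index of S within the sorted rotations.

Answer: ABC$AaBA
3

Derivation:
All 8 rotations (rotation i = S[i:]+S[:i]):
  rot[0] = AaBCABA$
  rot[1] = aBCABA$A
  rot[2] = BCABA$Aa
  rot[3] = CABA$AaB
  rot[4] = ABA$AaBC
  rot[5] = BA$AaBCA
  rot[6] = A$AaBCAB
  rot[7] = $AaBCABA
Sorted (with $ < everything):
  sorted[0] = $AaBCABA  (last char: 'A')
  sorted[1] = A$AaBCAB  (last char: 'B')
  sorted[2] = ABA$AaBC  (last char: 'C')
  sorted[3] = AaBCABA$  (last char: '$')
  sorted[4] = BA$AaBCA  (last char: 'A')
  sorted[5] = BCABA$Aa  (last char: 'a')
  sorted[6] = CABA$AaB  (last char: 'B')
  sorted[7] = aBCABA$A  (last char: 'A')
Last column: ABC$AaBA
Original string S is at sorted index 3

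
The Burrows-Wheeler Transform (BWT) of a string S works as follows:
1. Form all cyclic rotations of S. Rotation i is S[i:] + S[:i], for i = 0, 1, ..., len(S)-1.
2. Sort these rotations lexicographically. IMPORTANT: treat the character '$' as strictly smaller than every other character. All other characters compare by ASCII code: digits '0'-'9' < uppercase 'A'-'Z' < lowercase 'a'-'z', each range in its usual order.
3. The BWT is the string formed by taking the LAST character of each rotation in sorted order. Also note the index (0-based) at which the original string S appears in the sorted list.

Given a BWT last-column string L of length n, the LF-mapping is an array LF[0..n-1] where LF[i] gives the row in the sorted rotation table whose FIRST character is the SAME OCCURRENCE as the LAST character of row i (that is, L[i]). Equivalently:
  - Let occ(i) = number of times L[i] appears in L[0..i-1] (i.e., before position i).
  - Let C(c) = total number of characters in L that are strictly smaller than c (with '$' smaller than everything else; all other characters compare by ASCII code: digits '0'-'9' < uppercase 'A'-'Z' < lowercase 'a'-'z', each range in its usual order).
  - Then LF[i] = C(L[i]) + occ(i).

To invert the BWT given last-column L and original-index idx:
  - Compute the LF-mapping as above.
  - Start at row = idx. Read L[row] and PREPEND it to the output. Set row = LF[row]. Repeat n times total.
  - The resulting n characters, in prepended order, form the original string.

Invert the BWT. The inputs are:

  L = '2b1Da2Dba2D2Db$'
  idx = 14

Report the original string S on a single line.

Answer: bbDD22aDa2Db12$

Derivation:
LF mapping: 2 12 1 6 10 3 7 13 11 4 8 5 9 14 0
Walk LF starting at row 14, prepending L[row]:
  step 1: row=14, L[14]='$', prepend. Next row=LF[14]=0
  step 2: row=0, L[0]='2', prepend. Next row=LF[0]=2
  step 3: row=2, L[2]='1', prepend. Next row=LF[2]=1
  step 4: row=1, L[1]='b', prepend. Next row=LF[1]=12
  step 5: row=12, L[12]='D', prepend. Next row=LF[12]=9
  step 6: row=9, L[9]='2', prepend. Next row=LF[9]=4
  step 7: row=4, L[4]='a', prepend. Next row=LF[4]=10
  step 8: row=10, L[10]='D', prepend. Next row=LF[10]=8
  step 9: row=8, L[8]='a', prepend. Next row=LF[8]=11
  step 10: row=11, L[11]='2', prepend. Next row=LF[11]=5
  step 11: row=5, L[5]='2', prepend. Next row=LF[5]=3
  step 12: row=3, L[3]='D', prepend. Next row=LF[3]=6
  step 13: row=6, L[6]='D', prepend. Next row=LF[6]=7
  step 14: row=7, L[7]='b', prepend. Next row=LF[7]=13
  step 15: row=13, L[13]='b', prepend. Next row=LF[13]=14
Reversed output: bbDD22aDa2Db12$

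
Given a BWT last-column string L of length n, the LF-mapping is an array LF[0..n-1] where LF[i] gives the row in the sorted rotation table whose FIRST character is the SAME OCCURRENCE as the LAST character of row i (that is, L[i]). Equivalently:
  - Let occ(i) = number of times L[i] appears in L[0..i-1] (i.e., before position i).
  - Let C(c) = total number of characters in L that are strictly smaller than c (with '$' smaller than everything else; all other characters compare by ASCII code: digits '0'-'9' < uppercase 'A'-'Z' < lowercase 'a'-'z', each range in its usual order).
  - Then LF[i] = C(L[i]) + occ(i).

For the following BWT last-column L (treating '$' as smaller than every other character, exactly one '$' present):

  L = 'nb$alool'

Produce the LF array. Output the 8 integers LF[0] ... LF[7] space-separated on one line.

Char counts: '$':1, 'a':1, 'b':1, 'l':2, 'n':1, 'o':2
C (first-col start): C('$')=0, C('a')=1, C('b')=2, C('l')=3, C('n')=5, C('o')=6
L[0]='n': occ=0, LF[0]=C('n')+0=5+0=5
L[1]='b': occ=0, LF[1]=C('b')+0=2+0=2
L[2]='$': occ=0, LF[2]=C('$')+0=0+0=0
L[3]='a': occ=0, LF[3]=C('a')+0=1+0=1
L[4]='l': occ=0, LF[4]=C('l')+0=3+0=3
L[5]='o': occ=0, LF[5]=C('o')+0=6+0=6
L[6]='o': occ=1, LF[6]=C('o')+1=6+1=7
L[7]='l': occ=1, LF[7]=C('l')+1=3+1=4

Answer: 5 2 0 1 3 6 7 4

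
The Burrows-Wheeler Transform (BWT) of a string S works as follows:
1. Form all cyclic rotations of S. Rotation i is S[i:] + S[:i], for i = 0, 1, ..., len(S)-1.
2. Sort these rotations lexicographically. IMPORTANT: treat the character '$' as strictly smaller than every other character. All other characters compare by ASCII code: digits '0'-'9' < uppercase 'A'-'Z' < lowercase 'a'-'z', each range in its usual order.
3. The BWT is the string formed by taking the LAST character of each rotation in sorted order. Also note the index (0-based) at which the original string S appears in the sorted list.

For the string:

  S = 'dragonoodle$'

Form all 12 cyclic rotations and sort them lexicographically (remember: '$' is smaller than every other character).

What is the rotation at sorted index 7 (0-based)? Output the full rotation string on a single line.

All 12 rotations (rotation i = S[i:]+S[:i]):
  rot[0] = dragonoodle$
  rot[1] = ragonoodle$d
  rot[2] = agonoodle$dr
  rot[3] = gonoodle$dra
  rot[4] = onoodle$drag
  rot[5] = noodle$drago
  rot[6] = oodle$dragon
  rot[7] = odle$dragono
  rot[8] = dle$dragonoo
  rot[9] = le$dragonood
  rot[10] = e$dragonoodl
  rot[11] = $dragonoodle
Sorted (with $ < everything):
  sorted[0] = $dragonoodle
  sorted[1] = agonoodle$dr
  sorted[2] = dle$dragonoo
  sorted[3] = dragonoodle$
  sorted[4] = e$dragonoodl
  sorted[5] = gonoodle$dra
  sorted[6] = le$dragonood
  sorted[7] = noodle$drago
  sorted[8] = odle$dragono
  sorted[9] = onoodle$drag
  sorted[10] = oodle$dragon
  sorted[11] = ragonoodle$d
sorted[7] = noodle$drago

Answer: noodle$drago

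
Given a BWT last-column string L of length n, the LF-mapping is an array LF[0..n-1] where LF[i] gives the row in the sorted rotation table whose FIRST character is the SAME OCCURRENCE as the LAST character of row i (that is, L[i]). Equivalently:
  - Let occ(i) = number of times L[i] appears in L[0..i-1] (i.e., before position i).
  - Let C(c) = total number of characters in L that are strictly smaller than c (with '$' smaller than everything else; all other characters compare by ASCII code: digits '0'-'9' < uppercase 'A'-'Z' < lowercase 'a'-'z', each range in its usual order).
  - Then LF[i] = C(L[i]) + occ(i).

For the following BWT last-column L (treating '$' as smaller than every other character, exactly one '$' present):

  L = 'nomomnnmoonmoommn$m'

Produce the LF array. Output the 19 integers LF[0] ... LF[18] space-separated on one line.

Answer: 8 13 1 14 2 9 10 3 15 16 11 4 17 18 5 6 12 0 7

Derivation:
Char counts: '$':1, 'm':7, 'n':5, 'o':6
C (first-col start): C('$')=0, C('m')=1, C('n')=8, C('o')=13
L[0]='n': occ=0, LF[0]=C('n')+0=8+0=8
L[1]='o': occ=0, LF[1]=C('o')+0=13+0=13
L[2]='m': occ=0, LF[2]=C('m')+0=1+0=1
L[3]='o': occ=1, LF[3]=C('o')+1=13+1=14
L[4]='m': occ=1, LF[4]=C('m')+1=1+1=2
L[5]='n': occ=1, LF[5]=C('n')+1=8+1=9
L[6]='n': occ=2, LF[6]=C('n')+2=8+2=10
L[7]='m': occ=2, LF[7]=C('m')+2=1+2=3
L[8]='o': occ=2, LF[8]=C('o')+2=13+2=15
L[9]='o': occ=3, LF[9]=C('o')+3=13+3=16
L[10]='n': occ=3, LF[10]=C('n')+3=8+3=11
L[11]='m': occ=3, LF[11]=C('m')+3=1+3=4
L[12]='o': occ=4, LF[12]=C('o')+4=13+4=17
L[13]='o': occ=5, LF[13]=C('o')+5=13+5=18
L[14]='m': occ=4, LF[14]=C('m')+4=1+4=5
L[15]='m': occ=5, LF[15]=C('m')+5=1+5=6
L[16]='n': occ=4, LF[16]=C('n')+4=8+4=12
L[17]='$': occ=0, LF[17]=C('$')+0=0+0=0
L[18]='m': occ=6, LF[18]=C('m')+6=1+6=7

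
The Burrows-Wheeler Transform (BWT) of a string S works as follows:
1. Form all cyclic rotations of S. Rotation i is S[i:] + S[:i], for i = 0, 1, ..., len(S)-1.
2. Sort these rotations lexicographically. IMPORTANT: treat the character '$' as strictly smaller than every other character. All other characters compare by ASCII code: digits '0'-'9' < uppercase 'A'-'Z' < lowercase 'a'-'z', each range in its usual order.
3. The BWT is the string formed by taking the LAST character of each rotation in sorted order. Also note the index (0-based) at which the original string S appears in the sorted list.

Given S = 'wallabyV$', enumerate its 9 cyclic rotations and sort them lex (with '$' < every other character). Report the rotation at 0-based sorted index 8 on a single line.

Answer: yV$wallab

Derivation:
All 9 rotations (rotation i = S[i:]+S[:i]):
  rot[0] = wallabyV$
  rot[1] = allabyV$w
  rot[2] = llabyV$wa
  rot[3] = labyV$wal
  rot[4] = abyV$wall
  rot[5] = byV$walla
  rot[6] = yV$wallab
  rot[7] = V$wallaby
  rot[8] = $wallabyV
Sorted (with $ < everything):
  sorted[0] = $wallabyV
  sorted[1] = V$wallaby
  sorted[2] = abyV$wall
  sorted[3] = allabyV$w
  sorted[4] = byV$walla
  sorted[5] = labyV$wal
  sorted[6] = llabyV$wa
  sorted[7] = wallabyV$
  sorted[8] = yV$wallab
sorted[8] = yV$wallab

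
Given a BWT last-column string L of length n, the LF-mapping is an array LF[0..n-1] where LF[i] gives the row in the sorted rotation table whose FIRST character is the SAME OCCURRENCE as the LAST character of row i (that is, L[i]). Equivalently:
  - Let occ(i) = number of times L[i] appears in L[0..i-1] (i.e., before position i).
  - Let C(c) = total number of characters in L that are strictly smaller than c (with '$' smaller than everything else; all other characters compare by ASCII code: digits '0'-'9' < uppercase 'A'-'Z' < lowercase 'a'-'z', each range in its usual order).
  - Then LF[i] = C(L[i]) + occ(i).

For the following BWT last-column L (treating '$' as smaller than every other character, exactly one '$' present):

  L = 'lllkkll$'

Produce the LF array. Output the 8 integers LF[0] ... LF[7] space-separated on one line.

Answer: 3 4 5 1 2 6 7 0

Derivation:
Char counts: '$':1, 'k':2, 'l':5
C (first-col start): C('$')=0, C('k')=1, C('l')=3
L[0]='l': occ=0, LF[0]=C('l')+0=3+0=3
L[1]='l': occ=1, LF[1]=C('l')+1=3+1=4
L[2]='l': occ=2, LF[2]=C('l')+2=3+2=5
L[3]='k': occ=0, LF[3]=C('k')+0=1+0=1
L[4]='k': occ=1, LF[4]=C('k')+1=1+1=2
L[5]='l': occ=3, LF[5]=C('l')+3=3+3=6
L[6]='l': occ=4, LF[6]=C('l')+4=3+4=7
L[7]='$': occ=0, LF[7]=C('$')+0=0+0=0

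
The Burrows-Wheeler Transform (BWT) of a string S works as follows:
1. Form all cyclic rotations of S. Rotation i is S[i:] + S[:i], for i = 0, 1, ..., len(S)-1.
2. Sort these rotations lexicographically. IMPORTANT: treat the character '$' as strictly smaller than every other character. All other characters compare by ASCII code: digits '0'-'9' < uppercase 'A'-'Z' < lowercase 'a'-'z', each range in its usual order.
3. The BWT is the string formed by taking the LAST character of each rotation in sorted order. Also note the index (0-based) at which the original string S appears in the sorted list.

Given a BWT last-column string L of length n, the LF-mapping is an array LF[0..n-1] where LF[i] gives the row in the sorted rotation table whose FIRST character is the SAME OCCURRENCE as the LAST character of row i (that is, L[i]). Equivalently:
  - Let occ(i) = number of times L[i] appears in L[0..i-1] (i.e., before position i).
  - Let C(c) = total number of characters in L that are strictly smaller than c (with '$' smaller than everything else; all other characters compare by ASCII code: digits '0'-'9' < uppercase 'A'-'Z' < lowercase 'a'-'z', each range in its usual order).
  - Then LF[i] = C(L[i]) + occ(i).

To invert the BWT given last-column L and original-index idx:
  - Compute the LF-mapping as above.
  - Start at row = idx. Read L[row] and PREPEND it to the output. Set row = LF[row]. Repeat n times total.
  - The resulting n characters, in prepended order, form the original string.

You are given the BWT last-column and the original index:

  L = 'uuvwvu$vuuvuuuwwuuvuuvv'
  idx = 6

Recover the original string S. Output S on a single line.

LF mapping: 1 2 13 20 14 3 0 15 4 5 16 6 7 8 21 22 9 10 17 11 12 18 19
Walk LF starting at row 6, prepending L[row]:
  step 1: row=6, L[6]='$', prepend. Next row=LF[6]=0
  step 2: row=0, L[0]='u', prepend. Next row=LF[0]=1
  step 3: row=1, L[1]='u', prepend. Next row=LF[1]=2
  step 4: row=2, L[2]='v', prepend. Next row=LF[2]=13
  step 5: row=13, L[13]='u', prepend. Next row=LF[13]=8
  step 6: row=8, L[8]='u', prepend. Next row=LF[8]=4
  step 7: row=4, L[4]='v', prepend. Next row=LF[4]=14
  step 8: row=14, L[14]='w', prepend. Next row=LF[14]=21
  step 9: row=21, L[21]='v', prepend. Next row=LF[21]=18
  step 10: row=18, L[18]='v', prepend. Next row=LF[18]=17
  step 11: row=17, L[17]='u', prepend. Next row=LF[17]=10
  step 12: row=10, L[10]='v', prepend. Next row=LF[10]=16
  step 13: row=16, L[16]='u', prepend. Next row=LF[16]=9
  step 14: row=9, L[9]='u', prepend. Next row=LF[9]=5
  step 15: row=5, L[5]='u', prepend. Next row=LF[5]=3
  step 16: row=3, L[3]='w', prepend. Next row=LF[3]=20
  step 17: row=20, L[20]='u', prepend. Next row=LF[20]=12
  step 18: row=12, L[12]='u', prepend. Next row=LF[12]=7
  step 19: row=7, L[7]='v', prepend. Next row=LF[7]=15
  step 20: row=15, L[15]='w', prepend. Next row=LF[15]=22
  step 21: row=22, L[22]='v', prepend. Next row=LF[22]=19
  step 22: row=19, L[19]='u', prepend. Next row=LF[19]=11
  step 23: row=11, L[11]='u', prepend. Next row=LF[11]=6
Reversed output: uuvwvuuwuuuvuvvwvuuvuu$

Answer: uuvwvuuwuuuvuvvwvuuvuu$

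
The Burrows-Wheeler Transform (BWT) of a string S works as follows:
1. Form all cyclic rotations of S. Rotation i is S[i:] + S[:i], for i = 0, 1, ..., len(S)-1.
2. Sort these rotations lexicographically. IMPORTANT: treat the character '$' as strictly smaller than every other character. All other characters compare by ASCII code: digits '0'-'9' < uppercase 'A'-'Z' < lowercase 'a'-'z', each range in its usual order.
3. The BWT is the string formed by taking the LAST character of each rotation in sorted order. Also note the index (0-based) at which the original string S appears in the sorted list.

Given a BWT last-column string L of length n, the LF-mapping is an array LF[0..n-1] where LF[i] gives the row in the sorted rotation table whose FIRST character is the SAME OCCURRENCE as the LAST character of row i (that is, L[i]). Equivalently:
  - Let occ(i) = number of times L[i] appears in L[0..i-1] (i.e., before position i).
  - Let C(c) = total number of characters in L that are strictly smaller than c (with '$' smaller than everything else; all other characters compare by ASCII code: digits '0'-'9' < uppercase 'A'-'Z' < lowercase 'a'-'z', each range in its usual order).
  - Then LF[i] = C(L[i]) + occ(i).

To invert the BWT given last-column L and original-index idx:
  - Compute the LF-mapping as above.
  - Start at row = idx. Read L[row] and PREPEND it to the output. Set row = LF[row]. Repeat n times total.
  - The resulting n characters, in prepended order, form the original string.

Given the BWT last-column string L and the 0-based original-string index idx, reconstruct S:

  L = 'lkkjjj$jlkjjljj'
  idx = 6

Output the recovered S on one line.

LF mapping: 12 9 10 1 2 3 0 4 13 11 5 6 14 7 8
Walk LF starting at row 6, prepending L[row]:
  step 1: row=6, L[6]='$', prepend. Next row=LF[6]=0
  step 2: row=0, L[0]='l', prepend. Next row=LF[0]=12
  step 3: row=12, L[12]='l', prepend. Next row=LF[12]=14
  step 4: row=14, L[14]='j', prepend. Next row=LF[14]=8
  step 5: row=8, L[8]='l', prepend. Next row=LF[8]=13
  step 6: row=13, L[13]='j', prepend. Next row=LF[13]=7
  step 7: row=7, L[7]='j', prepend. Next row=LF[7]=4
  step 8: row=4, L[4]='j', prepend. Next row=LF[4]=2
  step 9: row=2, L[2]='k', prepend. Next row=LF[2]=10
  step 10: row=10, L[10]='j', prepend. Next row=LF[10]=5
  step 11: row=5, L[5]='j', prepend. Next row=LF[5]=3
  step 12: row=3, L[3]='j', prepend. Next row=LF[3]=1
  step 13: row=1, L[1]='k', prepend. Next row=LF[1]=9
  step 14: row=9, L[9]='k', prepend. Next row=LF[9]=11
  step 15: row=11, L[11]='j', prepend. Next row=LF[11]=6
Reversed output: jkkjjjkjjjljll$

Answer: jkkjjjkjjjljll$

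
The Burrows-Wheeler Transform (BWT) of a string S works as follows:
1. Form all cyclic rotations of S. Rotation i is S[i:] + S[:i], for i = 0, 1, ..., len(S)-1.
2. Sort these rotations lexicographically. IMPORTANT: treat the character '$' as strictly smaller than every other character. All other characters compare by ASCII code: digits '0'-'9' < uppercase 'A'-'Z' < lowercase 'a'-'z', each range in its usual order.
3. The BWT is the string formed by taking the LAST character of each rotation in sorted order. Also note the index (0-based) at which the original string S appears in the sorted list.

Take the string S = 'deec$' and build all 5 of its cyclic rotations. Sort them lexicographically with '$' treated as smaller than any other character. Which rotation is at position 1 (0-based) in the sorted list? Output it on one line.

Answer: c$dee

Derivation:
All 5 rotations (rotation i = S[i:]+S[:i]):
  rot[0] = deec$
  rot[1] = eec$d
  rot[2] = ec$de
  rot[3] = c$dee
  rot[4] = $deec
Sorted (with $ < everything):
  sorted[0] = $deec
  sorted[1] = c$dee
  sorted[2] = deec$
  sorted[3] = ec$de
  sorted[4] = eec$d
sorted[1] = c$dee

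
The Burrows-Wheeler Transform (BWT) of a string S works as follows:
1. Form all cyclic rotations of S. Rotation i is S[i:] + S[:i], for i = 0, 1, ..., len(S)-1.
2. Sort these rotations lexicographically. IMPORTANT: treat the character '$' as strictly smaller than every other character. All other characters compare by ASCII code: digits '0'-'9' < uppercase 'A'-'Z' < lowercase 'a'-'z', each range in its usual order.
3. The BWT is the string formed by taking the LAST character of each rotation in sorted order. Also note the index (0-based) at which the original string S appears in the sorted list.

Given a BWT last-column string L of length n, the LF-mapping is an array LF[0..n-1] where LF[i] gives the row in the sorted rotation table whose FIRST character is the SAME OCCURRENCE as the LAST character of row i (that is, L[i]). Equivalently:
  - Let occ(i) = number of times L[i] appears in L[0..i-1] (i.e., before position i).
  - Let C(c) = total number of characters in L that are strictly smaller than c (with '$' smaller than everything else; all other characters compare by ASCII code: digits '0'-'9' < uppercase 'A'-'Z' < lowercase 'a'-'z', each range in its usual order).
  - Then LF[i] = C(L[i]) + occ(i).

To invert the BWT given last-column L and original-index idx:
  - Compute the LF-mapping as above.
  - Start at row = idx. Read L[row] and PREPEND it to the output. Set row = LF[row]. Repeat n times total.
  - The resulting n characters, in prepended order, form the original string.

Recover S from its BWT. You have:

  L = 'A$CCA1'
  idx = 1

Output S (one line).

Answer: 1CACA$

Derivation:
LF mapping: 2 0 4 5 3 1
Walk LF starting at row 1, prepending L[row]:
  step 1: row=1, L[1]='$', prepend. Next row=LF[1]=0
  step 2: row=0, L[0]='A', prepend. Next row=LF[0]=2
  step 3: row=2, L[2]='C', prepend. Next row=LF[2]=4
  step 4: row=4, L[4]='A', prepend. Next row=LF[4]=3
  step 5: row=3, L[3]='C', prepend. Next row=LF[3]=5
  step 6: row=5, L[5]='1', prepend. Next row=LF[5]=1
Reversed output: 1CACA$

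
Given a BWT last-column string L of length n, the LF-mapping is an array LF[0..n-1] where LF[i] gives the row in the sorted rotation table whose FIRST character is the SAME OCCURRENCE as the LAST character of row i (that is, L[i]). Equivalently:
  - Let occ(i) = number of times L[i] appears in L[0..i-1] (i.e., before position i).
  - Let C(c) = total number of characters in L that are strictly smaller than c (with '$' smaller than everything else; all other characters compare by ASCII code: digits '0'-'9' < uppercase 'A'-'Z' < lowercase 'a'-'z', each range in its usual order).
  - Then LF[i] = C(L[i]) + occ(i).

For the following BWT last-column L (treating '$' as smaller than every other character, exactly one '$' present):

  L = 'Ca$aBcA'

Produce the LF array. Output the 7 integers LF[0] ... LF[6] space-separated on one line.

Char counts: '$':1, 'A':1, 'B':1, 'C':1, 'a':2, 'c':1
C (first-col start): C('$')=0, C('A')=1, C('B')=2, C('C')=3, C('a')=4, C('c')=6
L[0]='C': occ=0, LF[0]=C('C')+0=3+0=3
L[1]='a': occ=0, LF[1]=C('a')+0=4+0=4
L[2]='$': occ=0, LF[2]=C('$')+0=0+0=0
L[3]='a': occ=1, LF[3]=C('a')+1=4+1=5
L[4]='B': occ=0, LF[4]=C('B')+0=2+0=2
L[5]='c': occ=0, LF[5]=C('c')+0=6+0=6
L[6]='A': occ=0, LF[6]=C('A')+0=1+0=1

Answer: 3 4 0 5 2 6 1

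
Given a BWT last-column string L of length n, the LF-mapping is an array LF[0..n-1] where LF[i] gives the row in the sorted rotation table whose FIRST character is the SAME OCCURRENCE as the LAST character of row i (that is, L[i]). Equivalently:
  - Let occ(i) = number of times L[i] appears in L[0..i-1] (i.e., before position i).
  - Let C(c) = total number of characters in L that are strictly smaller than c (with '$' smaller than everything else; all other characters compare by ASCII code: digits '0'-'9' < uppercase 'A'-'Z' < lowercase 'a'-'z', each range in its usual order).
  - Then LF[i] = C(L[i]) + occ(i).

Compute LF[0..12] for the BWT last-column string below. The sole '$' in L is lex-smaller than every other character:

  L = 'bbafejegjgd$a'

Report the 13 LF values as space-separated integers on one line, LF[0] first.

Answer: 3 4 1 8 6 11 7 9 12 10 5 0 2

Derivation:
Char counts: '$':1, 'a':2, 'b':2, 'd':1, 'e':2, 'f':1, 'g':2, 'j':2
C (first-col start): C('$')=0, C('a')=1, C('b')=3, C('d')=5, C('e')=6, C('f')=8, C('g')=9, C('j')=11
L[0]='b': occ=0, LF[0]=C('b')+0=3+0=3
L[1]='b': occ=1, LF[1]=C('b')+1=3+1=4
L[2]='a': occ=0, LF[2]=C('a')+0=1+0=1
L[3]='f': occ=0, LF[3]=C('f')+0=8+0=8
L[4]='e': occ=0, LF[4]=C('e')+0=6+0=6
L[5]='j': occ=0, LF[5]=C('j')+0=11+0=11
L[6]='e': occ=1, LF[6]=C('e')+1=6+1=7
L[7]='g': occ=0, LF[7]=C('g')+0=9+0=9
L[8]='j': occ=1, LF[8]=C('j')+1=11+1=12
L[9]='g': occ=1, LF[9]=C('g')+1=9+1=10
L[10]='d': occ=0, LF[10]=C('d')+0=5+0=5
L[11]='$': occ=0, LF[11]=C('$')+0=0+0=0
L[12]='a': occ=1, LF[12]=C('a')+1=1+1=2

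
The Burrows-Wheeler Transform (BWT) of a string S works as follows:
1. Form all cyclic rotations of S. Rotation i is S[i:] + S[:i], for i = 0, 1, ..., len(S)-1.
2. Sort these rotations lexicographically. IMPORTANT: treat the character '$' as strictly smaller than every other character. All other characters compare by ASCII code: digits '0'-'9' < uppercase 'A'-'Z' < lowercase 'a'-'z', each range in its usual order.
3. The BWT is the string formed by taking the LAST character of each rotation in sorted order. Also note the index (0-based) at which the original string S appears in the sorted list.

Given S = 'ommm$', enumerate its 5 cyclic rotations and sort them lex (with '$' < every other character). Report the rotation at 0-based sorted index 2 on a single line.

All 5 rotations (rotation i = S[i:]+S[:i]):
  rot[0] = ommm$
  rot[1] = mmm$o
  rot[2] = mm$om
  rot[3] = m$omm
  rot[4] = $ommm
Sorted (with $ < everything):
  sorted[0] = $ommm
  sorted[1] = m$omm
  sorted[2] = mm$om
  sorted[3] = mmm$o
  sorted[4] = ommm$
sorted[2] = mm$om

Answer: mm$om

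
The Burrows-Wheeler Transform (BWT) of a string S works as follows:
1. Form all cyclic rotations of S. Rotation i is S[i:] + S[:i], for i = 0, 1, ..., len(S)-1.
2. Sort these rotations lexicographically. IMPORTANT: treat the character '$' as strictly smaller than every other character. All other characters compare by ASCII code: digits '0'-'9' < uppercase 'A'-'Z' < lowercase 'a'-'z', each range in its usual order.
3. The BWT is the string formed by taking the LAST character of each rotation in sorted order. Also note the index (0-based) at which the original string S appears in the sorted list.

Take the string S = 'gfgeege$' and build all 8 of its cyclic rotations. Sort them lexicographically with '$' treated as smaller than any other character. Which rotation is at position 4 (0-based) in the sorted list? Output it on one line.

Answer: fgeege$g

Derivation:
All 8 rotations (rotation i = S[i:]+S[:i]):
  rot[0] = gfgeege$
  rot[1] = fgeege$g
  rot[2] = geege$gf
  rot[3] = eege$gfg
  rot[4] = ege$gfge
  rot[5] = ge$gfgee
  rot[6] = e$gfgeeg
  rot[7] = $gfgeege
Sorted (with $ < everything):
  sorted[0] = $gfgeege
  sorted[1] = e$gfgeeg
  sorted[2] = eege$gfg
  sorted[3] = ege$gfge
  sorted[4] = fgeege$g
  sorted[5] = ge$gfgee
  sorted[6] = geege$gf
  sorted[7] = gfgeege$
sorted[4] = fgeege$g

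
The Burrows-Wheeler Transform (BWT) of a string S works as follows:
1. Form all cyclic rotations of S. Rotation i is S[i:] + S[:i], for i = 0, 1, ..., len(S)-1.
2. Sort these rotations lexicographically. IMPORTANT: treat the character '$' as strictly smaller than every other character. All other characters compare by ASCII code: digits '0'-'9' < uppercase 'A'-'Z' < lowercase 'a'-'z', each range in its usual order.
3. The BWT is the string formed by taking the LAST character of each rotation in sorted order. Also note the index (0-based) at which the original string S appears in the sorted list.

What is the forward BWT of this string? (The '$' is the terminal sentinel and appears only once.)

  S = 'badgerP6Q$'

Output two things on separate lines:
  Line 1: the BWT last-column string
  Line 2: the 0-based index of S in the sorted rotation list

Answer: QPr6b$agde
5

Derivation:
All 10 rotations (rotation i = S[i:]+S[:i]):
  rot[0] = badgerP6Q$
  rot[1] = adgerP6Q$b
  rot[2] = dgerP6Q$ba
  rot[3] = gerP6Q$bad
  rot[4] = erP6Q$badg
  rot[5] = rP6Q$badge
  rot[6] = P6Q$badger
  rot[7] = 6Q$badgerP
  rot[8] = Q$badgerP6
  rot[9] = $badgerP6Q
Sorted (with $ < everything):
  sorted[0] = $badgerP6Q  (last char: 'Q')
  sorted[1] = 6Q$badgerP  (last char: 'P')
  sorted[2] = P6Q$badger  (last char: 'r')
  sorted[3] = Q$badgerP6  (last char: '6')
  sorted[4] = adgerP6Q$b  (last char: 'b')
  sorted[5] = badgerP6Q$  (last char: '$')
  sorted[6] = dgerP6Q$ba  (last char: 'a')
  sorted[7] = erP6Q$badg  (last char: 'g')
  sorted[8] = gerP6Q$bad  (last char: 'd')
  sorted[9] = rP6Q$badge  (last char: 'e')
Last column: QPr6b$agde
Original string S is at sorted index 5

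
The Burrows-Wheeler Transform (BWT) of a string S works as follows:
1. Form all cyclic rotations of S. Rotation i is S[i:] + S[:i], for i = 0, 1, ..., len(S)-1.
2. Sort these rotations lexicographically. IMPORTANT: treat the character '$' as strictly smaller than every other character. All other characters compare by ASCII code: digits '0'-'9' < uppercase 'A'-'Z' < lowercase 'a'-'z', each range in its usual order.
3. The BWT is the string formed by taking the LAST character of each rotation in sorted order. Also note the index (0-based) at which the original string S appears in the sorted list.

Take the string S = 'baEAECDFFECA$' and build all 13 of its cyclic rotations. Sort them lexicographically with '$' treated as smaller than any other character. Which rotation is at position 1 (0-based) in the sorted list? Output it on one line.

Answer: A$baEAECDFFEC

Derivation:
All 13 rotations (rotation i = S[i:]+S[:i]):
  rot[0] = baEAECDFFECA$
  rot[1] = aEAECDFFECA$b
  rot[2] = EAECDFFECA$ba
  rot[3] = AECDFFECA$baE
  rot[4] = ECDFFECA$baEA
  rot[5] = CDFFECA$baEAE
  rot[6] = DFFECA$baEAEC
  rot[7] = FFECA$baEAECD
  rot[8] = FECA$baEAECDF
  rot[9] = ECA$baEAECDFF
  rot[10] = CA$baEAECDFFE
  rot[11] = A$baEAECDFFEC
  rot[12] = $baEAECDFFECA
Sorted (with $ < everything):
  sorted[0] = $baEAECDFFECA
  sorted[1] = A$baEAECDFFEC
  sorted[2] = AECDFFECA$baE
  sorted[3] = CA$baEAECDFFE
  sorted[4] = CDFFECA$baEAE
  sorted[5] = DFFECA$baEAEC
  sorted[6] = EAECDFFECA$ba
  sorted[7] = ECA$baEAECDFF
  sorted[8] = ECDFFECA$baEA
  sorted[9] = FECA$baEAECDF
  sorted[10] = FFECA$baEAECD
  sorted[11] = aEAECDFFECA$b
  sorted[12] = baEAECDFFECA$
sorted[1] = A$baEAECDFFEC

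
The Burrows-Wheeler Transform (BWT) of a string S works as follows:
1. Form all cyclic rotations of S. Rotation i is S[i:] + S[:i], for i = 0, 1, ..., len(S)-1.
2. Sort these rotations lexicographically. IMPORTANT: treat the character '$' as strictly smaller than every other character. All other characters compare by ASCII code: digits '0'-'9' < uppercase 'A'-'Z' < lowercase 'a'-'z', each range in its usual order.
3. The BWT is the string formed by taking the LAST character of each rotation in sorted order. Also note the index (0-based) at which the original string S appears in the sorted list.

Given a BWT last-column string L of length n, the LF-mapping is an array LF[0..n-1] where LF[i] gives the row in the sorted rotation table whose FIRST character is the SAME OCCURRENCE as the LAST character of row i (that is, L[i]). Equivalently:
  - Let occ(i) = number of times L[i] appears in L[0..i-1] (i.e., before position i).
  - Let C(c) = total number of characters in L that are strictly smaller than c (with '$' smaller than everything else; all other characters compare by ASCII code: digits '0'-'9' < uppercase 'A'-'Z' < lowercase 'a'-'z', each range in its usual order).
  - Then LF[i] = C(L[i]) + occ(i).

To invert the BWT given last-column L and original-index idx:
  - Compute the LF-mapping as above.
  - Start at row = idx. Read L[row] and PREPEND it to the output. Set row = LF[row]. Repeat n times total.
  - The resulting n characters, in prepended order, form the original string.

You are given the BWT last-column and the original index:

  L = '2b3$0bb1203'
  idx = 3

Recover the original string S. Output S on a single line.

LF mapping: 4 8 6 0 1 9 10 3 5 2 7
Walk LF starting at row 3, prepending L[row]:
  step 1: row=3, L[3]='$', prepend. Next row=LF[3]=0
  step 2: row=0, L[0]='2', prepend. Next row=LF[0]=4
  step 3: row=4, L[4]='0', prepend. Next row=LF[4]=1
  step 4: row=1, L[1]='b', prepend. Next row=LF[1]=8
  step 5: row=8, L[8]='2', prepend. Next row=LF[8]=5
  step 6: row=5, L[5]='b', prepend. Next row=LF[5]=9
  step 7: row=9, L[9]='0', prepend. Next row=LF[9]=2
  step 8: row=2, L[2]='3', prepend. Next row=LF[2]=6
  step 9: row=6, L[6]='b', prepend. Next row=LF[6]=10
  step 10: row=10, L[10]='3', prepend. Next row=LF[10]=7
  step 11: row=7, L[7]='1', prepend. Next row=LF[7]=3
Reversed output: 13b30b2b02$

Answer: 13b30b2b02$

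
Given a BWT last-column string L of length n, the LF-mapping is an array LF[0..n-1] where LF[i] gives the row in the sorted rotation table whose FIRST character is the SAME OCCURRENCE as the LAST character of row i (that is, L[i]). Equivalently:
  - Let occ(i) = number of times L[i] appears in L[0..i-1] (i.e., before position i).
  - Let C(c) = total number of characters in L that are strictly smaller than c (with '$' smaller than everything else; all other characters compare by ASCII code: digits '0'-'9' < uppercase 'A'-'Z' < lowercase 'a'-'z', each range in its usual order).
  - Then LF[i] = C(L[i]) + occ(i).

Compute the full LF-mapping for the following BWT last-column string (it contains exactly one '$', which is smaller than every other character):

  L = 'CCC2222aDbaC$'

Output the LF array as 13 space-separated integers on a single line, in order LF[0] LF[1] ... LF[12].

Char counts: '$':1, '2':4, 'C':4, 'D':1, 'a':2, 'b':1
C (first-col start): C('$')=0, C('2')=1, C('C')=5, C('D')=9, C('a')=10, C('b')=12
L[0]='C': occ=0, LF[0]=C('C')+0=5+0=5
L[1]='C': occ=1, LF[1]=C('C')+1=5+1=6
L[2]='C': occ=2, LF[2]=C('C')+2=5+2=7
L[3]='2': occ=0, LF[3]=C('2')+0=1+0=1
L[4]='2': occ=1, LF[4]=C('2')+1=1+1=2
L[5]='2': occ=2, LF[5]=C('2')+2=1+2=3
L[6]='2': occ=3, LF[6]=C('2')+3=1+3=4
L[7]='a': occ=0, LF[7]=C('a')+0=10+0=10
L[8]='D': occ=0, LF[8]=C('D')+0=9+0=9
L[9]='b': occ=0, LF[9]=C('b')+0=12+0=12
L[10]='a': occ=1, LF[10]=C('a')+1=10+1=11
L[11]='C': occ=3, LF[11]=C('C')+3=5+3=8
L[12]='$': occ=0, LF[12]=C('$')+0=0+0=0

Answer: 5 6 7 1 2 3 4 10 9 12 11 8 0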